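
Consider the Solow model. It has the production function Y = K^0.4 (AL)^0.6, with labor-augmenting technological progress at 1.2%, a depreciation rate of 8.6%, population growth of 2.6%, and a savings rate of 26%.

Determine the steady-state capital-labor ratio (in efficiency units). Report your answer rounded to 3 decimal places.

Steady state requires s·f(k) = (n + g + δ)·k, i.e. s·k^α = (n + g + δ)·k.
Rearranging, k^(1−α) = s / (n + g + δ).
k^0.6 = 0.26 / (0.026 + 0.012 + 0.086) = 0.26 / 0.124 = 2.0968
k* = 2.0968^(1/0.6) ≈ 3.4350

k* = 3.435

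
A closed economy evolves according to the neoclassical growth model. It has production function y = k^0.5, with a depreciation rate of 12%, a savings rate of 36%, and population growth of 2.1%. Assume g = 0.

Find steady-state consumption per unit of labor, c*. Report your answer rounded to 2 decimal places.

c* ≈ 1.63

In steady state, investment equals break-even investment: s·k^α = (n + δ)·k.
Dividing both sides by k: k^(1−α) = s / (n + δ).
k^0.5 = 0.36 / (0.021 + 0.120) = 0.36 / 0.141 = 2.5532
k* = 2.5532^(1/0.5) ≈ 6.5188
y* = (k*)^α = 6.5188^0.5 ≈ 2.5532
c* = (1 − s)·y* = (1 − 0.36) × 2.5532 ≈ 1.6340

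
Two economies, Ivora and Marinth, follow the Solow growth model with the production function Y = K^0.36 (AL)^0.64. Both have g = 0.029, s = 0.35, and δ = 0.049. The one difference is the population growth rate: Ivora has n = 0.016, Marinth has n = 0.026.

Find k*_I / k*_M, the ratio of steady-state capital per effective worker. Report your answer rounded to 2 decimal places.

Steady-state k* = [s/(n + g + δ)]^(1/(1−α)), so the ratio is [ (s_I/(n + g + δ)_I) / (s_M/(n + g + δ)_M) ]^1.5625.
s_I/(n + g + δ)_I = 0.35/0.094 = 3.7234; s_M/(n + g + δ)_M = 0.35/0.104 = 3.3654.
Ratio = (3.7234/3.3654)^1.5625 = 1.1064^1.5625 ≈ 1.1712

k*_I / k*_M ≈ 1.17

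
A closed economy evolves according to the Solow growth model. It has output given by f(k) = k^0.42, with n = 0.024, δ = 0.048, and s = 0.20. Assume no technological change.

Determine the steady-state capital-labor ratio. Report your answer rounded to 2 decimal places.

k* = 5.82

Steady state requires s·f(k) = (n + δ)·k, i.e. s·k^α = (n + δ)·k.
Dividing both sides by k: k^(1−α) = s / (n + δ).
k^0.58 = 0.20 / (0.024 + 0.048) = 0.20 / 0.072 = 2.7778
k* = 2.7778^(1/0.58) ≈ 5.8211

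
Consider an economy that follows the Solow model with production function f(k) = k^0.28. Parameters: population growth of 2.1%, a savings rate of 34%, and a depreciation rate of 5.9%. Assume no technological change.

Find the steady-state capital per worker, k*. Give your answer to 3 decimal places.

In steady state, investment equals break-even investment: s·k^α = (n + δ)·k.
Rearranging, k^(1−α) = s / (n + δ).
k^0.72 = 0.34 / (0.021 + 0.059) = 0.34 / 0.080 = 4.2500
k* = 4.2500^(1/0.72) ≈ 7.4604

k* = 7.460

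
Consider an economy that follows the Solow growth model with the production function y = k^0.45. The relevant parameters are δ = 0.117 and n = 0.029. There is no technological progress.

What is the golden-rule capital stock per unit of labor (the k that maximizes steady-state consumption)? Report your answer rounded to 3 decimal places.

The golden rule sets f'(k) = n + δ, i.e. α·k^(α−1) = n + δ.
So k^(1−α) = α / (n + δ) = 0.45 / 0.146 = 3.0822.
k_gold = 3.0822^(1/0.55) ≈ 7.7417

k_gold ≈ 7.742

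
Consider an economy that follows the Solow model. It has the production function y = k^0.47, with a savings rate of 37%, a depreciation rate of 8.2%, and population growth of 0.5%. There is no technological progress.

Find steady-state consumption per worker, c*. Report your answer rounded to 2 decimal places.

At the steady state, Δk = 0, so s·k^α = (n + δ)·k.
Dividing both sides by k: k^(1−α) = s / (n + δ).
k^0.53 = 0.37 / (0.005 + 0.082) = 0.37 / 0.087 = 4.2529
k* = 4.2529^(1/0.53) ≈ 15.3532
y* = (k*)^α = 15.3532^0.47 ≈ 3.6101
c* = (1 − s)·y* = (1 − 0.37) × 3.6101 ≈ 2.2744

c* ≈ 2.27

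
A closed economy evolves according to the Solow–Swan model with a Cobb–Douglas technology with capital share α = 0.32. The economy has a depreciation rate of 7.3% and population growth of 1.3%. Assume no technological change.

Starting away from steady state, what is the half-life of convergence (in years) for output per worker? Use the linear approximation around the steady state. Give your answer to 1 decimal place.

Near the steady state the convergence rate is λ = (1 − α)(n + δ).
λ = (1 − 0.32) × 0.086 = 0.68 × 0.086 = 0.05848
Half-life = ln 2 / λ = 0.6931 / 0.05848 ≈ 11.85 years

half-life ≈ 11.9 years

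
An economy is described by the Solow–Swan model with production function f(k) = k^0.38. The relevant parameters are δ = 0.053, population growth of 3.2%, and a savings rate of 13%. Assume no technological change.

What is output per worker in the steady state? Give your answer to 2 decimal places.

At the steady state, Δk = 0, so s·k^α = (n + δ)·k.
Dividing both sides by k: k^(1−α) = s / (n + δ).
k^0.62 = 0.13 / (0.032 + 0.053) = 0.13 / 0.085 = 1.5294
k* = 1.5294^(1/0.62) ≈ 1.9843
y* = (k*)^α = 1.9843^0.38 ≈ 1.2975

y* ≈ 1.30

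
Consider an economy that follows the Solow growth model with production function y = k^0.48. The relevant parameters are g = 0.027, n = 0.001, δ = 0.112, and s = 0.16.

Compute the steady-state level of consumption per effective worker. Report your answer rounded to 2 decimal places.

At the steady state, Δk = 0, so s·k^α = (n + g + δ)·k.
Dividing both sides by k: k^(1−α) = s / (n + g + δ).
k^0.52 = 0.16 / (0.001 + 0.027 + 0.112) = 0.16 / 0.140 = 1.1429
k* = 1.1429^(1/0.52) ≈ 1.2929
y* = (k*)^α = 1.2929^0.48 ≈ 1.1312
c* = (1 − s)·y* = (1 − 0.16) × 1.1312 ≈ 0.9502

c* = 0.95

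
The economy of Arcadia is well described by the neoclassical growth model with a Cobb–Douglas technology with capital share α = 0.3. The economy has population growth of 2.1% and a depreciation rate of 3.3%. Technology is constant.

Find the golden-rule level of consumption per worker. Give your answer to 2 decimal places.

At the golden rule, f'(k) = n + δ, so α·k^(α−1) = n + δ and k_gold = (α/(n + δ))^(1/(1−α)).
k_gold = (0.3/0.054)^(1/0.7) = 5.5556^1.4286 ≈ 11.5857
c_gold = f(k_gold) − (n + δ)·k_gold = 2.0853 − 0.054×11.5857 ≈ 1.4597

c_gold ≈ 1.46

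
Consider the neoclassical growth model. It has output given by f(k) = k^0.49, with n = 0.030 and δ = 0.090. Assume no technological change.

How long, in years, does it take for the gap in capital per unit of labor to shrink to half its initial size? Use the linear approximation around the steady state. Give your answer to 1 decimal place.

t_½ ≈ 11.3 years

Near the steady state the convergence rate is λ = (1 − α)(n + δ).
λ = (1 − 0.49) × 0.120 = 0.51 × 0.120 = 0.0612
Half-life = ln 2 / λ = 0.6931 / 0.0612 ≈ 11.33 years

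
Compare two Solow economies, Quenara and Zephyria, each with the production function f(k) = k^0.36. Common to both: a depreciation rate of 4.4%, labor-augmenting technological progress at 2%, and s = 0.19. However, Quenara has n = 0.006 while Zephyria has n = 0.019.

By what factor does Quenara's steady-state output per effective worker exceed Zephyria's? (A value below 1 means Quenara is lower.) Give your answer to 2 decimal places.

Steady-state y* = [s/(n + g + δ)]^(α/(1−α)), so the ratio is [ (s_Q/(n + g + δ)_Q) / (s_Z/(n + g + δ)_Z) ]^0.5625.
s_Q/(n + g + δ)_Q = 0.19/0.070 = 2.7143; s_Z/(n + g + δ)_Z = 0.19/0.083 = 2.2892.
Ratio = (2.7143/2.2892)^0.5625 = 1.1857^0.5625 ≈ 1.1006

ratio ≈ 1.10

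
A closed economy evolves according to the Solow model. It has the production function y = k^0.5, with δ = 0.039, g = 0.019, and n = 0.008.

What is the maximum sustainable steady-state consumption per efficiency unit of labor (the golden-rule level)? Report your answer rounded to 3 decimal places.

c_gold ≈ 3.788

At the golden rule, f'(k) = n + g + δ, so α·k^(α−1) = n + g + δ and k_gold = (α/(n + g + δ))^(1/(1−α)).
k_gold = (0.5/0.066)^(1/0.5) = 7.5758^2 ≈ 57.3927
c_gold = f(k_gold) − (n + g + δ)·k_gold = 7.5758 − 0.066×57.3927 ≈ 3.7879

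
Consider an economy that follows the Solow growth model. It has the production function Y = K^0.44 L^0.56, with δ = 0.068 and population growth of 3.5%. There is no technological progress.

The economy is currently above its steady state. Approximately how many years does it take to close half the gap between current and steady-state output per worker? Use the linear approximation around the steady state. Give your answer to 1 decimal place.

half-life ≈ 12.0 years

Near the steady state the convergence rate is λ = (1 − α)(n + δ).
λ = (1 − 0.44) × 0.103 = 0.56 × 0.103 = 0.05768
Half-life = ln 2 / λ = 0.6931 / 0.05768 ≈ 12.02 years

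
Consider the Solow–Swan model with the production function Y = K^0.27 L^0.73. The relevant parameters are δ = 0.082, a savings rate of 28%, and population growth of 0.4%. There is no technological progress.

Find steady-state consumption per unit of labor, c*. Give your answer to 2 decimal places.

c* = 1.11

In steady state, investment equals break-even investment: s·k^α = (n + δ)·k.
Dividing both sides by k: k^(1−α) = s / (n + δ).
k^0.73 = 0.28 / (0.004 + 0.082) = 0.28 / 0.086 = 3.2558
k* = 3.2558^(1/0.73) ≈ 5.0381
y* = (k*)^α = 5.0381^0.27 ≈ 1.5474
c* = (1 − s)·y* = (1 − 0.28) × 1.5474 ≈ 1.1141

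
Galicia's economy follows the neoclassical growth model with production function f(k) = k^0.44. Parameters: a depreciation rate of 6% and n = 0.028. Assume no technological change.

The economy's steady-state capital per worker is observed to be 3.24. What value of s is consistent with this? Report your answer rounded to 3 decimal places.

Steady state requires s·f(k) = (n + δ)·k, i.e. s·k^α = (n + δ)·k.
So s / (n + δ) = (k*)^(1−α) = 3.24^0.56 = 1.9315.
Therefore s = 1.9315 × (n + δ) = 1.9315 × 0.088 = 0.1700.

s ≈ 0.170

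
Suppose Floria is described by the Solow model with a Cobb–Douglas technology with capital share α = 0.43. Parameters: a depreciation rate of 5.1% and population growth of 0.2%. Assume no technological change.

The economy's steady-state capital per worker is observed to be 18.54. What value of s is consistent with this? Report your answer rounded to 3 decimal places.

At the steady state, Δk = 0, so s·k^α = (n + δ)·k.
So s / (n + δ) = (k*)^(1−α) = 18.54^0.57 = 5.2823.
Therefore s = 5.2823 × (n + δ) = 5.2823 × 0.053 = 0.2800.

s ≈ 0.280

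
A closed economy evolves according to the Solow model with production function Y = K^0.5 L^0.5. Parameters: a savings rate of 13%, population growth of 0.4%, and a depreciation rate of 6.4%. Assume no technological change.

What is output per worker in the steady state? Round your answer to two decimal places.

y* ≈ 1.91

Steady state requires s·f(k) = (n + δ)·k, i.e. s·k^α = (n + δ)·k.
Rearranging, k^(1−α) = s / (n + δ).
k^0.5 = 0.13 / (0.004 + 0.064) = 0.13 / 0.068 = 1.9118
k* = 1.9118^(1/0.5) ≈ 3.6550
y* = (k*)^α = 3.6550^0.5 ≈ 1.9118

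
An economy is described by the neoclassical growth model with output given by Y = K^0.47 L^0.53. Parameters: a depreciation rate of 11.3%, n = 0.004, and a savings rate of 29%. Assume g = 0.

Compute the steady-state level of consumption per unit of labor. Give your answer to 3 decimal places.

Steady state requires s·f(k) = (n + δ)·k, i.e. s·k^α = (n + δ)·k.
Dividing both sides by k: k^(1−α) = s / (n + δ).
k^0.53 = 0.29 / (0.004 + 0.113) = 0.29 / 0.117 = 2.4786
k* = 2.4786^(1/0.53) ≈ 5.5435
y* = (k*)^α = 5.5435^0.47 ≈ 2.2365
c* = (1 − s)·y* = (1 − 0.29) × 2.2365 ≈ 1.5879

c* = 1.588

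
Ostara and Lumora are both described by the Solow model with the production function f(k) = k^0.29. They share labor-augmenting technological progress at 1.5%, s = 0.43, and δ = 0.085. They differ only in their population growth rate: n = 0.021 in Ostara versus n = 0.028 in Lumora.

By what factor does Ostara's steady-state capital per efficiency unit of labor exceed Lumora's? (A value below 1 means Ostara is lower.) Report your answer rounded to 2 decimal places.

Steady-state k* = [s/(n + g + δ)]^(1/(1−α)), so the ratio is [ (s_O/(n + g + δ)_O) / (s_L/(n + g + δ)_L) ]^1.4085.
s_O/(n + g + δ)_O = 0.43/0.121 = 3.5537; s_L/(n + g + δ)_L = 0.43/0.128 = 3.3594.
Ratio = (3.5537/3.3594)^1.4085 = 1.0578^1.4085 ≈ 1.0824

ratio ≈ 1.08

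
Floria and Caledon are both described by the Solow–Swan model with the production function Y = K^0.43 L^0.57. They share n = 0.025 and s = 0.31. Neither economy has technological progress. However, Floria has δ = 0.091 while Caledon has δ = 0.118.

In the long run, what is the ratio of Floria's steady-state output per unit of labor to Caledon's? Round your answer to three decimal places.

y*_F / y*_C ≈ 1.171

Steady-state y* = [s/(n + δ)]^(α/(1−α)), so the ratio is [ (s_F/(n + δ)_F) / (s_C/(n + δ)_C) ]^0.7544.
s_F/(n + δ)_F = 0.31/0.116 = 2.6724; s_C/(n + δ)_C = 0.31/0.143 = 2.1678.
Ratio = (2.6724/2.1678)^0.7544 = 1.2328^0.7544 ≈ 1.1710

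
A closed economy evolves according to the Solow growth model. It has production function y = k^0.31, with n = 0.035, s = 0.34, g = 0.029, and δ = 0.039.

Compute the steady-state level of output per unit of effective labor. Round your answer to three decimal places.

Steady state requires s·f(k) = (n + g + δ)·k, i.e. s·k^α = (n + g + δ)·k.
Dividing both sides by k: k^(1−α) = s / (n + g + δ).
k^0.69 = 0.34 / (0.035 + 0.029 + 0.039) = 0.34 / 0.103 = 3.3010
k* = 3.3010^(1/0.69) ≈ 5.6450
y* = (k*)^α = 5.6450^0.31 ≈ 1.7101

y* = 1.710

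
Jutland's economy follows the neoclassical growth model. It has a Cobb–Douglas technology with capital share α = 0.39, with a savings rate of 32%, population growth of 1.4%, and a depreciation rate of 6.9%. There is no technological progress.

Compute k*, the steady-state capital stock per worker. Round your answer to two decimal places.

k* ≈ 9.14

Steady state requires s·f(k) = (n + δ)·k, i.e. s·k^α = (n + δ)·k.
Dividing both sides by k: k^(1−α) = s / (n + δ).
k^0.61 = 0.32 / (0.014 + 0.069) = 0.32 / 0.083 = 3.8554
k* = 3.8554^(1/0.61) ≈ 9.1363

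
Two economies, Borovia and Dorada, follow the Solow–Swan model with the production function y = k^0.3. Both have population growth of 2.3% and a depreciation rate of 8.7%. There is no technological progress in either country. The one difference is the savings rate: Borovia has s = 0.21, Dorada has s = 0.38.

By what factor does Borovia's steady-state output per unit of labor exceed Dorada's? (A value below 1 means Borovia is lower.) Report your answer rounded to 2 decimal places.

y*_B / y*_D ≈ 0.78

Steady-state y* = [s/(n + δ)]^(α/(1−α)), so the ratio is [ (s_B/(n + δ)_B) / (s_D/(n + δ)_D) ]^0.4286.
s_B/(n + δ)_B = 0.21/0.110 = 1.9091; s_D/(n + δ)_D = 0.38/0.110 = 3.4545.
Ratio = (1.9091/3.4545)^0.4286 = 0.5526^0.4286 ≈ 0.7755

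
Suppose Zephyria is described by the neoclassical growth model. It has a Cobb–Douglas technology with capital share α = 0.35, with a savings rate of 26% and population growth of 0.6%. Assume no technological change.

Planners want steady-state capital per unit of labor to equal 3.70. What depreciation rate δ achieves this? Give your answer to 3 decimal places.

At the steady state, Δk = 0, so s·k^α = (n + δ)·k.
So s / (n + δ) = (k*)^(1−α) = 3.70^0.65 = 2.3406.
Therefore n + δ = s / 2.3406 = 0.26 / 2.3406 = 0.1111, so δ = 0.1111 − 0.006 = 0.1051.

δ ≈ 0.105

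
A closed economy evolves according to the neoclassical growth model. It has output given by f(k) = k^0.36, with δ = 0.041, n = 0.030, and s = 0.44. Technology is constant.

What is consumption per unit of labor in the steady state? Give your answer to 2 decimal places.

In steady state, investment equals break-even investment: s·k^α = (n + δ)·k.
Rearranging, k^(1−α) = s / (n + δ).
k^0.64 = 0.44 / (0.030 + 0.041) = 0.44 / 0.071 = 6.1972
k* = 6.1972^(1/0.64) ≈ 17.2904
y* = (k*)^α = 17.2904^0.36 ≈ 2.7900
c* = (1 − s)·y* = (1 − 0.44) × 2.7900 ≈ 1.5624

c* ≈ 1.56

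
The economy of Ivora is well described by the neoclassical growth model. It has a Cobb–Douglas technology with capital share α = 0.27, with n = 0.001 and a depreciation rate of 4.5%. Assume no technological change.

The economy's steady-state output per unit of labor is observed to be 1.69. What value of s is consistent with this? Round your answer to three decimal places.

s ≈ 0.190

In steady state, investment equals break-even investment: s·k^α = (n + δ)·k.
Since y* = [s/(n + δ)]^(α/(1−α)), we have s/(n + δ) = (y*)^((1−α)/α) = 1.69^2.7037 = 4.1318.
Therefore s = 4.1318 × (n + δ) = 4.1318 × 0.046 = 0.1901.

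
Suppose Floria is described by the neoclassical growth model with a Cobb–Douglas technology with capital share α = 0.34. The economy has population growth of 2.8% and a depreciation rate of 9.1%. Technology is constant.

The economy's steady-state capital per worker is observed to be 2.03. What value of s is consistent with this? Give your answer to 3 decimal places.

s ≈ 0.190

Steady state requires s·f(k) = (n + δ)·k, i.e. s·k^α = (n + δ)·k.
So s / (n + δ) = (k*)^(1−α) = 2.03^0.66 = 1.5957.
Therefore s = 1.5957 × (n + δ) = 1.5957 × 0.119 = 0.1899.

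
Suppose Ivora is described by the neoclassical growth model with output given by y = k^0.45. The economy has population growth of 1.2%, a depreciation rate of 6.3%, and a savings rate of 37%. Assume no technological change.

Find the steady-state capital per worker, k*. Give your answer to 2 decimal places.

Steady state requires s·f(k) = (n + δ)·k, i.e. s·k^α = (n + δ)·k.
Rearranging, k^(1−α) = s / (n + δ).
k^0.55 = 0.37 / (0.012 + 0.063) = 0.37 / 0.075 = 4.9333
k* = 4.9333^(1/0.55) ≈ 18.2075

k* = 18.21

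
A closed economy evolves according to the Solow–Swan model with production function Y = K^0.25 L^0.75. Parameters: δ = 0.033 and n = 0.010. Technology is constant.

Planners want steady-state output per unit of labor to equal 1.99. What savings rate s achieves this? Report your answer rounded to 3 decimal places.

At the steady state, Δk = 0, so s·k^α = (n + δ)·k.
Since y* = [s/(n + δ)]^(α/(1−α)), we have s/(n + δ) = (y*)^((1−α)/α) = 1.99^3 = 7.8806.
Therefore s = 7.8806 × (n + δ) = 7.8806 × 0.043 = 0.3389.

s ≈ 0.339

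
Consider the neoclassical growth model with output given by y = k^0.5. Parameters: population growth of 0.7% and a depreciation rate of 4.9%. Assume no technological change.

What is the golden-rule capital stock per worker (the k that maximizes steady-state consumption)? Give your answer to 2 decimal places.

The golden rule sets f'(k) = n + δ, i.e. α·k^(α−1) = n + δ.
So k^(1−α) = α / (n + δ) = 0.5 / 0.056 = 8.9286.
k_gold = 8.9286^(1/0.5) ≈ 79.7199

k_gold ≈ 79.72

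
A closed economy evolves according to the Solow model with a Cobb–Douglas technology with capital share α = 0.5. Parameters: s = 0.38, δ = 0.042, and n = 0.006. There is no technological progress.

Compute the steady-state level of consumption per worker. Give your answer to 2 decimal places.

c* = 4.91

In steady state, investment equals break-even investment: s·k^α = (n + δ)·k.
Dividing both sides by k: k^(1−α) = s / (n + δ).
k^0.5 = 0.38 / (0.006 + 0.042) = 0.38 / 0.048 = 7.9167
k* = 7.9167^(1/0.5) ≈ 62.6741
y* = (k*)^α = 62.6741^0.5 ≈ 7.9167
c* = (1 − s)·y* = (1 − 0.38) × 7.9167 ≈ 4.9084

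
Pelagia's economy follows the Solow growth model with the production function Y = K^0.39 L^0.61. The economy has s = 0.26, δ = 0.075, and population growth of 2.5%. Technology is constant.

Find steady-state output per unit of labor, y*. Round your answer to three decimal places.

In steady state, investment equals break-even investment: s·k^α = (n + δ)·k.
Dividing both sides by k: k^(1−α) = s / (n + δ).
k^0.61 = 0.26 / (0.025 + 0.075) = 0.26 / 0.100 = 2.6000
k* = 2.6000^(1/0.61) ≈ 4.7894
y* = (k*)^α = 4.7894^0.39 ≈ 1.8421

y* = 1.842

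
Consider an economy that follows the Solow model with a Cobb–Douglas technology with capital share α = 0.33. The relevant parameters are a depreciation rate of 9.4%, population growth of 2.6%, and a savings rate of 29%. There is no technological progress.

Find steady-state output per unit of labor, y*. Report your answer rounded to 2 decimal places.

In steady state, investment equals break-even investment: s·k^α = (n + δ)·k.
Dividing both sides by k: k^(1−α) = s / (n + δ).
k^0.67 = 0.29 / (0.026 + 0.094) = 0.29 / 0.120 = 2.4167
k* = 2.4167^(1/0.67) ≈ 3.7323
y* = (k*)^α = 3.7323^0.33 ≈ 1.5444

y* = 1.54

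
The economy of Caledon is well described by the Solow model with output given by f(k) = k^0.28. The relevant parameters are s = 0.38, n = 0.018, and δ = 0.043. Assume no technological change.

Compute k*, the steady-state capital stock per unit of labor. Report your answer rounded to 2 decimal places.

k* ≈ 12.69

At the steady state, Δk = 0, so s·k^α = (n + δ)·k.
Dividing both sides by k: k^(1−α) = s / (n + δ).
k^0.72 = 0.38 / (0.018 + 0.043) = 0.38 / 0.061 = 6.2295
k* = 6.2295^(1/0.72) ≈ 12.6884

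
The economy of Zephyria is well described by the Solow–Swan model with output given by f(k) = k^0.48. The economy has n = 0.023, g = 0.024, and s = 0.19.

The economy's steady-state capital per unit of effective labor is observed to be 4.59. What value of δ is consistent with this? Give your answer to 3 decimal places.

In steady state, investment equals break-even investment: s·k^α = (n + g + δ)·k.
So s / (n + g + δ) = (k*)^(1−α) = 4.59^0.52 = 2.2087.
Therefore n + g + δ = s / 2.2087 = 0.19 / 2.2087 = 0.0860, so δ = 0.0860 − 0.047 = 0.0390.

δ ≈ 0.039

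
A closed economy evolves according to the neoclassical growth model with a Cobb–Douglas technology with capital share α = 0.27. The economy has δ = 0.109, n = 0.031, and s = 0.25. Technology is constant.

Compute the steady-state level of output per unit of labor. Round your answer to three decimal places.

In steady state, investment equals break-even investment: s·k^α = (n + δ)·k.
Dividing both sides by k: k^(1−α) = s / (n + δ).
k^0.73 = 0.25 / (0.031 + 0.109) = 0.25 / 0.140 = 1.7857
k* = 1.7857^(1/0.73) ≈ 2.2128
y* = (k*)^α = 2.2128^0.27 ≈ 1.2392

y* ≈ 1.239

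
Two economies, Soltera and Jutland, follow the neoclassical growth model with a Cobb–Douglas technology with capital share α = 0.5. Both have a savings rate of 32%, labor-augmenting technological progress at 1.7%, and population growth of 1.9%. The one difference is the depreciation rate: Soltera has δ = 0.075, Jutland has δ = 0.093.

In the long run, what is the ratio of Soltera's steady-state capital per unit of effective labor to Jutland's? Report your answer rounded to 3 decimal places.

Steady-state k* = [s/(n + g + δ)]^(1/(1−α)), so the ratio is [ (s_S/(n + g + δ)_S) / (s_J/(n + g + δ)_J) ]^2.
s_S/(n + g + δ)_S = 0.32/0.111 = 2.8829; s_J/(n + g + δ)_J = 0.32/0.129 = 2.4806.
Ratio = (2.8829/2.4806)^2 = 1.1622^2 ≈ 1.3507

k*_S / k*_J ≈ 1.351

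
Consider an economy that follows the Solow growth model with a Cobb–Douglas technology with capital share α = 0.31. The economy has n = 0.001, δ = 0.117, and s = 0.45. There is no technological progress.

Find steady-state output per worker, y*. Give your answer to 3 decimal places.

Steady state requires s·f(k) = (n + δ)·k, i.e. s·k^α = (n + δ)·k.
Rearranging, k^(1−α) = s / (n + δ).
k^0.69 = 0.45 / (0.001 + 0.117) = 0.45 / 0.118 = 3.8136
k* = 3.8136^(1/0.69) ≈ 6.9585
y* = (k*)^α = 6.9585^0.31 ≈ 1.8247

y* ≈ 1.825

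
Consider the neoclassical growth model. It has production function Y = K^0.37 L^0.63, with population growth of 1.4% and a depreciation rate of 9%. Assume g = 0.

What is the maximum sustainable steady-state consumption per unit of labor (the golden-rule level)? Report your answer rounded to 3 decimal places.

At the golden rule, f'(k) = n + δ, so α·k^(α−1) = n + δ and k_gold = (α/(n + δ))^(1/(1−α)).
k_gold = (0.37/0.104)^(1/0.63) = 3.5577^1.5873 ≈ 7.4967
c_gold = f(k_gold) − (n + δ)·k_gold = 2.1072 − 0.104×7.4967 ≈ 1.3275

c_gold ≈ 1.328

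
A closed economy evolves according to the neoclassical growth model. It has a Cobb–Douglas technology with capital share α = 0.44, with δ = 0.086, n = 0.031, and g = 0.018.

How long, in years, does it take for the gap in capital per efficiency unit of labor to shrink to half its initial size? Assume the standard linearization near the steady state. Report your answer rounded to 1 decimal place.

Near the steady state the convergence rate is λ = (1 − α)(n + g + δ).
λ = (1 − 0.44) × 0.135 = 0.56 × 0.135 = 0.0756
Half-life = ln 2 / λ = 0.6931 / 0.0756 ≈ 9.17 years

half-life ≈ 9.2 years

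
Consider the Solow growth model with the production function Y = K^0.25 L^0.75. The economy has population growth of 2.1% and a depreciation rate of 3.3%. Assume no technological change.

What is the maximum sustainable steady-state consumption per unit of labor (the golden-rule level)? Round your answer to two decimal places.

c_gold ≈ 1.25

At the golden rule, f'(k) = n + δ, so α·k^(α−1) = n + δ and k_gold = (α/(n + δ))^(1/(1−α)).
k_gold = (0.25/0.054)^(1/0.75) = 4.6296^1.3333 ≈ 7.7156
c_gold = f(k_gold) − (n + δ)·k_gold = 1.6666 − 0.054×7.7156 ≈ 1.2500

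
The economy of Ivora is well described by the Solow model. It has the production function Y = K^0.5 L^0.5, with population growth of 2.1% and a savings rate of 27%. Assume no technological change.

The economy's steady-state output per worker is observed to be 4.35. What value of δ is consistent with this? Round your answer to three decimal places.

δ ≈ 0.041

In steady state, investment equals break-even investment: s·k^α = (n + δ)·k.
Since y* = [s/(n + δ)]^(α/(1−α)), we have s/(n + δ) = (y*)^((1−α)/α) = 4.35^1 = 4.3500.
Therefore n + δ = s / 4.3500 = 0.27 / 4.3500 = 0.0621, so δ = 0.0621 − 0.021 = 0.0411.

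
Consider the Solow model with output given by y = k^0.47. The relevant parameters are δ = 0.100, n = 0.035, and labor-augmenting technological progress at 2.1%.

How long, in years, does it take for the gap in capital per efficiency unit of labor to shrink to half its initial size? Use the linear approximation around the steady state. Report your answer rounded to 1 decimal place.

Near the steady state the convergence rate is λ = (1 − α)(n + g + δ).
λ = (1 − 0.47) × 0.156 = 0.53 × 0.156 = 0.08268
Half-life = ln 2 / λ = 0.6931 / 0.08268 ≈ 8.38 years

half-life ≈ 8.4 years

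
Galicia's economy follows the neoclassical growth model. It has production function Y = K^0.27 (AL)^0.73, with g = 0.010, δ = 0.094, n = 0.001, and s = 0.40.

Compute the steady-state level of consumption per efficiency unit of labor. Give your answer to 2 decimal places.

c* ≈ 0.98

At the steady state, Δk = 0, so s·k^α = (n + g + δ)·k.
Dividing both sides by k: k^(1−α) = s / (n + g + δ).
k^0.73 = 0.40 / (0.001 + 0.010 + 0.094) = 0.40 / 0.105 = 3.8095
k* = 3.8095^(1/0.73) ≈ 6.2475
y* = (k*)^α = 6.2475^0.27 ≈ 1.6400
c* = (1 − s)·y* = (1 − 0.40) × 1.6400 ≈ 0.9840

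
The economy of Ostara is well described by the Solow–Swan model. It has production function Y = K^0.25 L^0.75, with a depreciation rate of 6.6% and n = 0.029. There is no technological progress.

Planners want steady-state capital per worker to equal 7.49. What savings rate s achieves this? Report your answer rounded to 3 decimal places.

At the steady state, Δk = 0, so s·k^α = (n + δ)·k.
So s / (n + δ) = (k*)^(1−α) = 7.49^0.75 = 4.5275.
Therefore s = 4.5275 × (n + δ) = 4.5275 × 0.095 = 0.4301.

s ≈ 0.430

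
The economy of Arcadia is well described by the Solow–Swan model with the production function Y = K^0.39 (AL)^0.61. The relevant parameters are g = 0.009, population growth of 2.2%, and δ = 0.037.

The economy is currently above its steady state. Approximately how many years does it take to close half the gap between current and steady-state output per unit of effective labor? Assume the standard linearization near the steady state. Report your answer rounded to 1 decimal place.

about 16.7 years

Near the steady state the convergence rate is λ = (1 − α)(n + g + δ).
λ = (1 − 0.39) × 0.068 = 0.61 × 0.068 = 0.04148
Half-life = ln 2 / λ = 0.6931 / 0.04148 ≈ 16.71 years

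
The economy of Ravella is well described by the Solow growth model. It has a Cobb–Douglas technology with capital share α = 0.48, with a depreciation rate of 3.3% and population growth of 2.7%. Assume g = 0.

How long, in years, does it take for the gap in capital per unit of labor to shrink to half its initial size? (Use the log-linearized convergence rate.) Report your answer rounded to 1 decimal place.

Near the steady state the convergence rate is λ = (1 − α)(n + δ).
λ = (1 − 0.48) × 0.060 = 0.52 × 0.060 = 0.0312
Half-life = ln 2 / λ = 0.6931 / 0.0312 ≈ 22.21 years

half-life ≈ 22.2 years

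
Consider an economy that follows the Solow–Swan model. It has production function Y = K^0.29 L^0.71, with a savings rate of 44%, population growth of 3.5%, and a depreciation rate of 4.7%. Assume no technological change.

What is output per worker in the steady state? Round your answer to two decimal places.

y* = 1.99

In steady state, investment equals break-even investment: s·k^α = (n + δ)·k.
Dividing both sides by k: k^(1−α) = s / (n + δ).
k^0.71 = 0.44 / (0.035 + 0.047) = 0.44 / 0.082 = 5.3659
k* = 5.3659^(1/0.71) ≈ 10.6578
y* = (k*)^α = 10.6578^0.29 ≈ 1.9862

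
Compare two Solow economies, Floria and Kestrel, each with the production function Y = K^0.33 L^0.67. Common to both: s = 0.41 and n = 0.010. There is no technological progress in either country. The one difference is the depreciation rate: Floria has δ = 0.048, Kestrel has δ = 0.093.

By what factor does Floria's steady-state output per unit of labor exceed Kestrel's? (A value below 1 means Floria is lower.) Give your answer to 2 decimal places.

y*_F / y*_K ≈ 1.33

Steady-state y* = [s/(n + δ)]^(α/(1−α)), so the ratio is [ (s_F/(n + δ)_F) / (s_K/(n + δ)_K) ]^0.4925.
s_F/(n + δ)_F = 0.41/0.058 = 7.0690; s_K/(n + δ)_K = 0.41/0.103 = 3.9806.
Ratio = (7.0690/3.9806)^0.4925 = 1.7759^0.4925 ≈ 1.3269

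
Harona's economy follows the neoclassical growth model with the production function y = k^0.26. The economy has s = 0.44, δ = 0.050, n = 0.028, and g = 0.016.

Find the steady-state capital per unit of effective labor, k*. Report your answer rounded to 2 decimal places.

k* ≈ 8.05

In steady state, investment equals break-even investment: s·k^α = (n + g + δ)·k.
Rearranging, k^(1−α) = s / (n + g + δ).
k^0.74 = 0.44 / (0.028 + 0.016 + 0.050) = 0.44 / 0.094 = 4.6809
k* = 4.6809^(1/0.74) ≈ 8.0510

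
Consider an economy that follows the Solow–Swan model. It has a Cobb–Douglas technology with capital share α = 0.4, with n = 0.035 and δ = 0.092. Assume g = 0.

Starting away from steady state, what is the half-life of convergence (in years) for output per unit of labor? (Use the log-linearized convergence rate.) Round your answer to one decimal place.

Near the steady state the convergence rate is λ = (1 − α)(n + δ).
λ = (1 − 0.4) × 0.127 = 0.6 × 0.127 = 0.0762
Half-life = ln 2 / λ = 0.6931 / 0.0762 ≈ 9.10 years

half-life ≈ 9.1 years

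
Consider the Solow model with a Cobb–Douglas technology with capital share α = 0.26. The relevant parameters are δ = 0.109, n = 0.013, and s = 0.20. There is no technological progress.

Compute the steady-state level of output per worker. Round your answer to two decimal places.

y* ≈ 1.19

At the steady state, Δk = 0, so s·k^α = (n + δ)·k.
Dividing both sides by k: k^(1−α) = s / (n + δ).
k^0.74 = 0.20 / (0.013 + 0.109) = 0.20 / 0.122 = 1.6393
k* = 1.6393^(1/0.74) ≈ 1.9502
y* = (k*)^α = 1.9502^0.26 ≈ 1.1897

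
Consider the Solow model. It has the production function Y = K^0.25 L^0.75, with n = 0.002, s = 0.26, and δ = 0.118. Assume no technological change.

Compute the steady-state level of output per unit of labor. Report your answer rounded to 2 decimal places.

In steady state, investment equals break-even investment: s·k^α = (n + δ)·k.
Rearranging, k^(1−α) = s / (n + δ).
k^0.75 = 0.26 / (0.002 + 0.118) = 0.26 / 0.120 = 2.1667
k* = 2.1667^(1/0.75) ≈ 2.8037
y* = (k*)^α = 2.8037^0.25 ≈ 1.2940

y* = 1.29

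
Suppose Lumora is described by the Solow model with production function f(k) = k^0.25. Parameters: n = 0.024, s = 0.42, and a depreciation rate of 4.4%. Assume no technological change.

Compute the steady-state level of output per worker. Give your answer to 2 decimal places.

Steady state requires s·f(k) = (n + δ)·k, i.e. s·k^α = (n + δ)·k.
Rearranging, k^(1−α) = s / (n + δ).
k^0.75 = 0.42 / (0.024 + 0.044) = 0.42 / 0.068 = 6.1765
k* = 6.1765^(1/0.75) ≈ 11.3324
y* = (k*)^α = 11.3324^0.25 ≈ 1.8348

y* ≈ 1.83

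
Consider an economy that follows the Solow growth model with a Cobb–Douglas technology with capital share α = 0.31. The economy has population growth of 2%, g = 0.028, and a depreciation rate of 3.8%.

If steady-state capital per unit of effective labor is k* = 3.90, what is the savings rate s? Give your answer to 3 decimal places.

In steady state, investment equals break-even investment: s·k^α = (n + g + δ)·k.
So s / (n + g + δ) = (k*)^(1−α) = 3.90^0.69 = 2.5576.
Therefore s = 2.5576 × (n + g + δ) = 2.5576 × 0.086 = 0.2200.

s ≈ 0.220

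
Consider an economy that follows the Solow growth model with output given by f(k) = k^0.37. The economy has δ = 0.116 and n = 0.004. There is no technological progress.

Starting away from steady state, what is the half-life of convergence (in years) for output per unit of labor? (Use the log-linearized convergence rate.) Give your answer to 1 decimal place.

about 9.2 years

Near the steady state the convergence rate is λ = (1 − α)(n + δ).
λ = (1 − 0.37) × 0.120 = 0.63 × 0.120 = 0.0756
Half-life = ln 2 / λ = 0.6931 / 0.0756 ≈ 9.17 years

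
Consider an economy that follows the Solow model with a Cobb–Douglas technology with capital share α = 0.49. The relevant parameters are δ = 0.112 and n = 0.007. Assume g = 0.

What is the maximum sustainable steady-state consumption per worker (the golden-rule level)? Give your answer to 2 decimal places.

c_gold ≈ 1.99

At the golden rule, f'(k) = n + δ, so α·k^(α−1) = n + δ and k_gold = (α/(n + δ))^(1/(1−α)).
k_gold = (0.49/0.119)^(1/0.51) = 4.1176^1.9608 ≈ 16.0396
c_gold = f(k_gold) − (n + δ)·k_gold = 3.8953 − 0.119×16.0396 ≈ 1.9866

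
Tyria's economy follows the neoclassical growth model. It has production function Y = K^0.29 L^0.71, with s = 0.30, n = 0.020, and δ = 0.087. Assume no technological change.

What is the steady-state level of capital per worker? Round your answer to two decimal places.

k* ≈ 4.27

At the steady state, Δk = 0, so s·k^α = (n + δ)·k.
Rearranging, k^(1−α) = s / (n + δ).
k^0.71 = 0.30 / (0.020 + 0.087) = 0.30 / 0.107 = 2.8037
k* = 2.8037^(1/0.71) ≈ 4.2718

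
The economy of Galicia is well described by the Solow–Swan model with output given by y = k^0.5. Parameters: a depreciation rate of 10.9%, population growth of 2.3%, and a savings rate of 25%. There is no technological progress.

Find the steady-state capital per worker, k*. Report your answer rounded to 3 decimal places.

k* ≈ 3.587

Steady state requires s·f(k) = (n + δ)·k, i.e. s·k^α = (n + δ)·k.
Dividing both sides by k: k^(1−α) = s / (n + δ).
k^0.5 = 0.25 / (0.023 + 0.109) = 0.25 / 0.132 = 1.8939
k* = 1.8939^(1/0.5) ≈ 3.5869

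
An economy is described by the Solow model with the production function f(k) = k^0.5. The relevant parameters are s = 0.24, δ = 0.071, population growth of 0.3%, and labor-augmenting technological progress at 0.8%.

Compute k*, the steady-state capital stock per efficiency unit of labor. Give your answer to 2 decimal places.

Steady state requires s·f(k) = (n + g + δ)·k, i.e. s·k^α = (n + g + δ)·k.
Dividing both sides by k: k^(1−α) = s / (n + g + δ).
k^0.5 = 0.24 / (0.003 + 0.008 + 0.071) = 0.24 / 0.082 = 2.9268
k* = 2.9268^(1/0.5) ≈ 8.5662

k* ≈ 8.57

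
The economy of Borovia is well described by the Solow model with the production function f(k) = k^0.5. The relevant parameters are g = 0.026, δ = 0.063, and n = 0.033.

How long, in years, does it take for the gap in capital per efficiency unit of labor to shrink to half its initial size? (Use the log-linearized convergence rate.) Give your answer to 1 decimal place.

Near the steady state the convergence rate is λ = (1 − α)(n + g + δ).
λ = (1 − 0.5) × 0.122 = 0.5 × 0.122 = 0.0610
Half-life = ln 2 / λ = 0.6931 / 0.0610 ≈ 11.36 years

t_½ ≈ 11.4 years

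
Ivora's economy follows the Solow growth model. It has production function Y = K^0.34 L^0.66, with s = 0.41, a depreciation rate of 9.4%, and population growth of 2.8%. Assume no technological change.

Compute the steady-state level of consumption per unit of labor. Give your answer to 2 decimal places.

In steady state, investment equals break-even investment: s·k^α = (n + δ)·k.
Dividing both sides by k: k^(1−α) = s / (n + δ).
k^0.66 = 0.41 / (0.028 + 0.094) = 0.41 / 0.122 = 3.3607
k* = 3.3607^(1/0.66) ≈ 6.2751
y* = (k*)^α = 6.2751^0.34 ≈ 1.8672
c* = (1 − s)·y* = (1 − 0.41) × 1.8672 ≈ 1.1016

c* = 1.10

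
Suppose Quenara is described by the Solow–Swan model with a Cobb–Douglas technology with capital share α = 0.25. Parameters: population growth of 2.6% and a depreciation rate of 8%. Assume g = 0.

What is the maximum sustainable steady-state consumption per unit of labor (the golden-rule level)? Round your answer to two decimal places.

c_gold ≈ 1.00

At the golden rule, f'(k) = n + δ, so α·k^(α−1) = n + δ and k_gold = (α/(n + δ))^(1/(1−α)).
k_gold = (0.25/0.106)^(1/0.75) = 2.3585^1.3333 ≈ 3.1393
c_gold = f(k_gold) − (n + δ)·k_gold = 1.3311 − 0.106×3.1393 ≈ 0.9983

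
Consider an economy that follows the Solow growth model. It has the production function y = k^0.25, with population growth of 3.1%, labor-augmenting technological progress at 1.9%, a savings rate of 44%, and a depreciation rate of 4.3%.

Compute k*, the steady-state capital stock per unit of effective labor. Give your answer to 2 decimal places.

k* ≈ 7.94

In steady state, investment equals break-even investment: s·k^α = (n + g + δ)·k.
Rearranging, k^(1−α) = s / (n + g + δ).
k^0.75 = 0.44 / (0.031 + 0.019 + 0.043) = 0.44 / 0.093 = 4.7312
k* = 4.7312^(1/0.75) ≈ 7.9426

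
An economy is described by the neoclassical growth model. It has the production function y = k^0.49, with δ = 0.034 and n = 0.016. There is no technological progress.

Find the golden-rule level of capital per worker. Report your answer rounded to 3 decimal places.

The golden rule sets f'(k) = n + δ, i.e. α·k^(α−1) = n + δ.
So k^(1−α) = α / (n + δ) = 0.49 / 0.050 = 9.8000.
k_gold = 9.8000^(1/0.51) ≈ 87.8174

k_gold ≈ 87.817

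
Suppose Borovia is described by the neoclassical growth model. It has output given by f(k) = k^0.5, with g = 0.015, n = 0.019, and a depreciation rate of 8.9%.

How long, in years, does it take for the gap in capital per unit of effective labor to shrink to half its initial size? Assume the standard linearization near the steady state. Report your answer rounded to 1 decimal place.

about 11.3 years

Near the steady state the convergence rate is λ = (1 − α)(n + g + δ).
λ = (1 − 0.5) × 0.123 = 0.5 × 0.123 = 0.0615
Half-life = ln 2 / λ = 0.6931 / 0.0615 ≈ 11.27 years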